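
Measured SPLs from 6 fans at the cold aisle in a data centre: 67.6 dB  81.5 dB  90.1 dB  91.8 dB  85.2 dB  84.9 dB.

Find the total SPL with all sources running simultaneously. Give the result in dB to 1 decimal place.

Sum in the linear (power) domain: Σ 10^(Lᵢ/10) = 10^(67.6/10) + 10^(81.5/10) + 10^(90.1/10) + 10^(91.8/10) + 10^(85.2/10) + 10^(84.9/10) = 3.324e+09.
L_total = 10·log₁₀(3.324e+09) = 95.2 dB.

95.2 dB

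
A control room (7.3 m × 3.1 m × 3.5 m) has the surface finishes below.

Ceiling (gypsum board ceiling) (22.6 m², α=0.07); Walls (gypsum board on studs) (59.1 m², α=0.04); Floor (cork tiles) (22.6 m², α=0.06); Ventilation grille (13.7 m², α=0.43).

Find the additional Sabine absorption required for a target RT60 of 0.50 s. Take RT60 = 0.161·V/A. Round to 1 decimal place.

14.3 sabins

Equivalent absorption area: A₁ = 22.6×0.07 + 59.1×0.04 + 22.6×0.06 + 13.7×0.43 = 11.193 m².
Target A₂ = 0.161·79.205/0.50 = 25.504 sabins (V = 79.205 m³).
Additional absorption ΔA = 25.504 − 11.193 = 14.3 sabins.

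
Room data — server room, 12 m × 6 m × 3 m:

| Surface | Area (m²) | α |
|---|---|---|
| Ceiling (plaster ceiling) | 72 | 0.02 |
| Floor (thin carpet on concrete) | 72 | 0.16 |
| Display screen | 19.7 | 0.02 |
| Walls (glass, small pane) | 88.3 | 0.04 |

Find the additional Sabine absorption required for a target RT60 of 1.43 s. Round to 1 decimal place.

A₁ = Σ Sᵢαᵢ = 72·0.02 + 72·0.16 + 19.7·0.02 + 88.3·0.04 = 16.886 sabins.
Target A₂ = 0.161·216/1.43 = 24.319 sabins (V = 216 m³).
Additional absorption ΔA = 24.319 − 16.886 = 7.4 sabins.

7.4 sabins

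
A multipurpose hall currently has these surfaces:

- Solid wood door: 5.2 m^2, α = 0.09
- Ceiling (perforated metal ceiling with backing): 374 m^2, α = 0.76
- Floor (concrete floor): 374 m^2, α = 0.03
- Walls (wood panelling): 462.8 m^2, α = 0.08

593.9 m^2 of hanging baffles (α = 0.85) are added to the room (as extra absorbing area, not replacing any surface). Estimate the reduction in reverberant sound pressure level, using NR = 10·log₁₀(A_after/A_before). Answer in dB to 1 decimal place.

4.0 dB

A_before = Σ Sᵢαᵢ = 5.2·0.09 + 374·0.76 + 374·0.03 + 462.8·0.08 = 332.952 sabins.
Treatment contributes 593.9·0.85 = 504.815 sabins.
A_after = 332.952 + 504.815 = 837.767 sabins.
NR = 10·log₁₀(837.767/332.952) = 4.0 dB.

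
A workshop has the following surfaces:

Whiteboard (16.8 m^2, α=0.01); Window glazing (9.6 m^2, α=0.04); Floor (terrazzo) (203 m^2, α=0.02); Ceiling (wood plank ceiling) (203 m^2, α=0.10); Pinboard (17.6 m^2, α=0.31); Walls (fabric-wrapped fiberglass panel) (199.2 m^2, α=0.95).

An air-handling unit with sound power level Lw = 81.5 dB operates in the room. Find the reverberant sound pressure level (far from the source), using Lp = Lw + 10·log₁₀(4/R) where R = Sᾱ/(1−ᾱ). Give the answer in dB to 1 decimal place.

Σ(Sᵢαᵢ) = 16.8·0.01 + 9.6·0.04 + 203·0.02 + 203·0.10 + 17.6·0.31 + 199.2·0.95 = 219.608; total area S = 649.2 m^2.
ᾱ = 219.608/649.2 = 0.3383; R = Sᾱ/(1−ᾱ) = 219.608/(1−0.3383) = 331.885 m^2.
Lp = 81.5 + 10·log₁₀(4/331.885) = 81.5 + (-19.19) = 62.3 dB.

62.3 dB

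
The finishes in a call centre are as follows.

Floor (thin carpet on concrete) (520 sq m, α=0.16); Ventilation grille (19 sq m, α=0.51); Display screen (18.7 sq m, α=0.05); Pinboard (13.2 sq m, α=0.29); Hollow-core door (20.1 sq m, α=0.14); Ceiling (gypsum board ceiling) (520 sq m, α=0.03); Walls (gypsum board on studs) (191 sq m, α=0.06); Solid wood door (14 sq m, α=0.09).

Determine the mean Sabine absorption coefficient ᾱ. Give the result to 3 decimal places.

Total surface area S = 1316.0 sq m.
A = 520*0.16 + 19*0.51 + 18.7*0.05 + 13.2*0.29 + 20.1*0.14 + 520*0.03 + 191*0.06 + 14*0.09 = 128.787 sabins.
ᾱ = 128.787 / 1316.0 = 0.098.

0.098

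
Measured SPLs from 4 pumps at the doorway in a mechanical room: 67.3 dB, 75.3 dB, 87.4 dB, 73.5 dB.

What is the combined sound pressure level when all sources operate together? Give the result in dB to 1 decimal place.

Sum in the linear (power) domain: Σ 10^(Lᵢ/10) = 10^(67.3/10) + 10^(75.3/10) + 10^(87.4/10) + 10^(73.5/10) = 6.112e+08.
Back to dB: 10·log₁₀ Σ = 87.9 dB.

87.9 dB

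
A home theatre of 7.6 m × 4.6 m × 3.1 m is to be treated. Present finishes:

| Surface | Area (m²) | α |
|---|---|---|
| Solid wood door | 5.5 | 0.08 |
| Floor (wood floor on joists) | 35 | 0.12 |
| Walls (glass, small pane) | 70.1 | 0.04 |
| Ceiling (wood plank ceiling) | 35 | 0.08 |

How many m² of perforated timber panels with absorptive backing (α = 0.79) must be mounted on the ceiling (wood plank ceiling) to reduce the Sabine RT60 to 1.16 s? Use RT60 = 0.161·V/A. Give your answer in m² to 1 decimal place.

A₁ = Σ Sᵢαᵢ = 5.5×0.08 + 35×0.12 + 70.1×0.04 + 35×0.08 = 10.244 sabins.
Required A₂ = 0.161·108.376/1.16 = 15.042 sabins.
ΔA needed = 15.042 − 10.244 = 4.798 sabins.
Each m² of panel replacing the ceiling (wood plank ceiling) adds (0.79 − 0.08) = 0.71 sabins.
Area = ΔA/Δα = 4.798/0.71 = 6.8 m².

6.8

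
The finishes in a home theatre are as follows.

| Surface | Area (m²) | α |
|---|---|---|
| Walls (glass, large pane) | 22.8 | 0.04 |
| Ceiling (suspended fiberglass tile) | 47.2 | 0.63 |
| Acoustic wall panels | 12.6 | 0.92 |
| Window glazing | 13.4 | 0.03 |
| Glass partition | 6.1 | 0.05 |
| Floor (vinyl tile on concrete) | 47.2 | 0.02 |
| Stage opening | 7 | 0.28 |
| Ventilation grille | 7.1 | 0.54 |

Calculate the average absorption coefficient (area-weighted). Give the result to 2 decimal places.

0.30

Total surface area S = 163.4 m².
Weighted sum Σ Sα = 49.685.
ᾱ = A/S = 0.30.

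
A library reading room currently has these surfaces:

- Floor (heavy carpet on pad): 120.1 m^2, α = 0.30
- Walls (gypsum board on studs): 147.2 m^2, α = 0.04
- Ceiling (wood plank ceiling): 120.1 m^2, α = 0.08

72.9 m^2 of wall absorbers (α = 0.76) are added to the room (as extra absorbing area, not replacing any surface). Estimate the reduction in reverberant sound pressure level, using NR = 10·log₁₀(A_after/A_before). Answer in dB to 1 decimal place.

Equivalent absorption area: A_before = 120.1×0.30 + 147.2×0.04 + 120.1×0.08 = 51.526 m^2.
Treatment contributes 72.9·0.76 = 55.404 sabins.
A_after = 51.526 + 55.404 = 106.930 sabins.
Reduction = 10 log₁₀(A_after/A_before) = 10 log₁₀(2.0753) = 3.2 dB.

3.2 dB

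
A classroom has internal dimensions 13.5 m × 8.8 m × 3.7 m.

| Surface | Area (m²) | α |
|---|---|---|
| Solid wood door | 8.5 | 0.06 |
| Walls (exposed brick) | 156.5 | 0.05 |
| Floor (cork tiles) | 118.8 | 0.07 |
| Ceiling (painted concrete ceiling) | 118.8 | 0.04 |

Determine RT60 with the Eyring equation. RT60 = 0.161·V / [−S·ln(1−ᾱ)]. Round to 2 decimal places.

S = Σ Sᵢ = 402.6 m².
Σ(Sᵢαᵢ) = 8.5·0.06 + 156.5·0.05 + 118.8·0.07 + 118.8·0.04 = 21.403.
ᾱ = 21.403 / 402.6 = 0.0532.
−S·ln(1−ᾱ) = −402.6 × ln(1 − 0.0532) = 22.009.
V = 13.5 × 8.8 × 3.7 = 439.56 m³.
T = 0.161·V/[−S·ln(1−ᾱ)] = 0.161·439.56/22.009 = 3.22 s.

3.22 seconds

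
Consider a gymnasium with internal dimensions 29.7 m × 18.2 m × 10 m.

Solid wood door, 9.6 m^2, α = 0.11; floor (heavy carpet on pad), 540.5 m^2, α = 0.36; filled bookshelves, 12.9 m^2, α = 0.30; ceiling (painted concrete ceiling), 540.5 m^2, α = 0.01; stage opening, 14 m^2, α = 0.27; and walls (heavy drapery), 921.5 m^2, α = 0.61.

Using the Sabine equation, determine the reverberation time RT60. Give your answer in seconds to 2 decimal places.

1.13 s

Equivalent absorption area: A = 9.6·0.11 + 540.5·0.36 + 12.9·0.30 + 540.5·0.01 + 14·0.27 + 921.5·0.61 = 770.806 m^2.
V = 29.7·18.2·10 = 5405.4 m³.
RT60 = 0.161 · V / A = 0.161 × 5405.4 / 770.806 = 1.13 s.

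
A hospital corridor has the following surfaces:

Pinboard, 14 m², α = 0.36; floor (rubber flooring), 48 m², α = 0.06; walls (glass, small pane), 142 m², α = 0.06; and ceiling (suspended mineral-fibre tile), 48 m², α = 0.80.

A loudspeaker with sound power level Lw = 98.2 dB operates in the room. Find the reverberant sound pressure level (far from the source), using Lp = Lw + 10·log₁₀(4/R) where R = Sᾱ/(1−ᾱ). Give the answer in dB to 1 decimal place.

85.8 dB

Σ(Sᵢαᵢ) = 14·0.36 + 48·0.06 + 142·0.06 + 48·0.80 = 54.840; total area S = 252.0 m².
ᾱ = 0.2176, so room constant R = A/(1−ᾱ) = 70.092 m².
Lp = 98.2 + 10·log₁₀(4/70.092) = 98.2 + (-12.44) = 85.8 dB.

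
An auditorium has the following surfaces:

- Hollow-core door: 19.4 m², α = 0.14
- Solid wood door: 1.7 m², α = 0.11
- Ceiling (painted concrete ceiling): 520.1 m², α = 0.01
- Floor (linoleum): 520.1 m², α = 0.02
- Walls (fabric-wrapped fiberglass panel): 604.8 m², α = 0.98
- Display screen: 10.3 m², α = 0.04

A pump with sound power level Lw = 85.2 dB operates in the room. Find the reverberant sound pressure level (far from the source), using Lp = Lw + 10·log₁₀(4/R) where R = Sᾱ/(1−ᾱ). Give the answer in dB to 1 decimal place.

61.4 dB

Σ(Sᵢαᵢ) = 19.4·0.14 + 1.7·0.11 + 520.1·0.01 + 520.1·0.02 + 604.8·0.98 + 10.3·0.04 = 611.622; total area S = 1676.4 m².
ᾱ = 611.622/1676.4 = 0.3648; R = Sᾱ/(1−ᾱ) = 611.622/(1−0.3648) = 962.881 m².
Lp = Lw + 10 log₁₀(4/R) = 85.2 -23.82 = 61.4 dB.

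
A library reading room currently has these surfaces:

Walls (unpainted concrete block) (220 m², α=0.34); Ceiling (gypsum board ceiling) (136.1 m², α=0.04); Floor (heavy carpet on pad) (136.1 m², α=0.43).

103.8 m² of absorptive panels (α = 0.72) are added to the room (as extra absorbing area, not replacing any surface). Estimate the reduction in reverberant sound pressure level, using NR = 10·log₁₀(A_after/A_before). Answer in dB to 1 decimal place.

1.9 dB

Summing Sᵢαᵢ: 74.800 + 5.444 + 58.523 → A_before = 138.767 sabins.
Treatment contributes 103.8·0.72 = 74.736 sabins.
A_after = 138.767 + 74.736 = 213.503 sabins.
NR = 10·log₁₀(213.503/138.767) = 1.9 dB.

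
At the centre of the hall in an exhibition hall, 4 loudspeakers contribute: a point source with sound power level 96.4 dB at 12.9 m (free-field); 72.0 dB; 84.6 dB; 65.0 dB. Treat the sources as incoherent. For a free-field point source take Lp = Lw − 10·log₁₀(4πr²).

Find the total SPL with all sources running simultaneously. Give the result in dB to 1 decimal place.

Source at 12.9 m: Lp = 96.4 − 10·log₁₀(4π·12.9²) = 96.4 − 10·log₁₀(2091.170) = 63.2 dB.
Σ 10^(Lᵢ/10) = 3.095e+08.
Back to dB: 10·log₁₀ Σ = 84.9 dB.

84.9 dB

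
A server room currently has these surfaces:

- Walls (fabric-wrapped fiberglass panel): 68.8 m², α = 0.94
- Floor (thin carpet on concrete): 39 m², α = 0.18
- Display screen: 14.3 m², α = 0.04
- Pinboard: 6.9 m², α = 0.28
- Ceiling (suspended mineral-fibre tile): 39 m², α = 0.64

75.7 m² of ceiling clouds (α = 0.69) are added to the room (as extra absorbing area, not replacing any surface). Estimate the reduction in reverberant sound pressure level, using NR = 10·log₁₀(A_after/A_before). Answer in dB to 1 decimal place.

Equivalent absorption area: A_before = 68.8*0.94 + 39*0.18 + 14.3*0.04 + 6.9*0.28 + 39*0.64 = 99.156 m².
Added absorption = 75.7 × 0.69 = 52.233 sabins.
A_after = 99.156 + 52.233 = 151.389 sabins.
Reduction = 10 log₁₀(A_after/A_before) = 10 log₁₀(1.5268) = 1.8 dB.

1.8 dB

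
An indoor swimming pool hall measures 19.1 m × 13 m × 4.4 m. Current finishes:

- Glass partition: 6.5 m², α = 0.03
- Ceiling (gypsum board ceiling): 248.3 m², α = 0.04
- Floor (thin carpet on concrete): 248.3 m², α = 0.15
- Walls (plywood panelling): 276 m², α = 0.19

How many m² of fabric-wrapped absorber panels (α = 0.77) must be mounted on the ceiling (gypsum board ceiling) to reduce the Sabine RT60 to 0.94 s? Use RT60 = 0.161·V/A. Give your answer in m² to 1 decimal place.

119.6

A₁ = Σ Sᵢαᵢ = 6.5×0.03 + 248.3×0.04 + 248.3×0.15 + 276×0.19 = 99.812 sabins.
V = 1092.52 m³. Target absorption A₂ = 0.161 × 1092.52 / 0.94 = 187.123 sabins.
Absorption to add: 187.123 − 99.812 = 87.311 sabins.
Net gain per m²: Δα = 0.77 − 0.04 = 0.73.
Panel area = 87.311 / 0.73 = 119.6 m².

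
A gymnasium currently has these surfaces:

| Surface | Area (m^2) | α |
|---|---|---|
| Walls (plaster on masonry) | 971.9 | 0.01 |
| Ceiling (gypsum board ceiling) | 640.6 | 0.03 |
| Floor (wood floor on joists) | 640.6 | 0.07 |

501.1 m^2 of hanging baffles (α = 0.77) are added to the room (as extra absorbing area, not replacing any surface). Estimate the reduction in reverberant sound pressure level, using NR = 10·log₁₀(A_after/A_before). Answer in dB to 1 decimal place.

7.9 dB

A_before = Σ Sᵢαᵢ = 971.9*0.01 + 640.6*0.03 + 640.6*0.07 = 73.779 sabins.
Treatment contributes 501.1·0.77 = 385.847 sabins.
A_after = 73.779 + 385.847 = 459.626 sabins.
NR = 10·log₁₀(459.626/73.779) = 7.9 dB.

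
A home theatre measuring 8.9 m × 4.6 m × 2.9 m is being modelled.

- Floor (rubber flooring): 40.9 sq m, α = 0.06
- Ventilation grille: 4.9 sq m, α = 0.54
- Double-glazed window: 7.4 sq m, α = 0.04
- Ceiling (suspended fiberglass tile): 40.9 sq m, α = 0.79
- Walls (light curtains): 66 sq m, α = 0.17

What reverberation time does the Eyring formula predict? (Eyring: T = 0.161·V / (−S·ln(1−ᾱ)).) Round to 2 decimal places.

Total surface area S = 40.9 + 4.9 + 7.4 + 40.9 + 66 = 160.1 sq m.
Σ(Sᵢαᵢ) = 40.9·0.06 + 4.9·0.54 + 7.4·0.04 + 40.9·0.79 + 66·0.17 = 48.927.
Mean coefficient ᾱ = A/S = 0.3056.
−S·ln(1−ᾱ) = −160.1 × ln(1 − 0.3056) = 58.390.
V = 8.9 × 4.6 × 2.9 = 118.726 m³.
T = 0.161·V/[−S·ln(1−ᾱ)] = 0.161·118.726/58.390 = 0.33 s.

0.33 sec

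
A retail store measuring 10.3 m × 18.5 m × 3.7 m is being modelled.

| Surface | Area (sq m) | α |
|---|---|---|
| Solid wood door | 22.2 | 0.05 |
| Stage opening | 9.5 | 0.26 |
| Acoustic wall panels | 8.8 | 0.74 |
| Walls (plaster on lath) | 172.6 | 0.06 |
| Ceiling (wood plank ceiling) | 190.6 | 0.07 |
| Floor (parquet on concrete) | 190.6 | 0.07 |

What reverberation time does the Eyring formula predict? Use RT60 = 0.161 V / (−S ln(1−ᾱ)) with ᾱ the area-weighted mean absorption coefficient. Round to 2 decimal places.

2.31 sec

S = Σ Sᵢ = 594.3 sq m.
Absorption A = 22.2×0.05 + 9.5×0.26 + 8.8×0.74 + 172.6×0.06 + 190.6×0.07 + 190.6×0.07 = 47.132 sabins.
Mean coefficient ᾱ = A/S = 0.0793.
−S·ln(1−ᾱ) = −594.3 × ln(1 − 0.0793) = 49.102.
V = 10.3 × 18.5 × 3.7 = 705.035 m³.
RT60 = 0.161 × 705.035 / 49.102 = 2.31 s.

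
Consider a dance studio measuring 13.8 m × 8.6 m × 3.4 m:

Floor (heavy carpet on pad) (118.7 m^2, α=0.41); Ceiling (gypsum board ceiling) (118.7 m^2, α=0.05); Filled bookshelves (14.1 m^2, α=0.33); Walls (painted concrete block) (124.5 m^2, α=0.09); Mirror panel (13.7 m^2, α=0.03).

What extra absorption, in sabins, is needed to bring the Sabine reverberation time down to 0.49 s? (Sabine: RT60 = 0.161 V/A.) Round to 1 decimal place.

Total absorption A₁ = 118.7×0.41 + 118.7×0.05 + 14.1×0.33 + 124.5×0.09 + 13.7×0.03
  = 48.667 + 5.935 + 4.653 + 11.205 + 0.411 = 70.871 m^2 sabins.
For T = 0.49 s, need A₂ = 0.161·V/T = 0.161·403.512/0.49 = 132.583 sabins.
ΔA = A₂ − A₁ = 132.583 − 70.871 = 61.7 sabins.

61.7 sabins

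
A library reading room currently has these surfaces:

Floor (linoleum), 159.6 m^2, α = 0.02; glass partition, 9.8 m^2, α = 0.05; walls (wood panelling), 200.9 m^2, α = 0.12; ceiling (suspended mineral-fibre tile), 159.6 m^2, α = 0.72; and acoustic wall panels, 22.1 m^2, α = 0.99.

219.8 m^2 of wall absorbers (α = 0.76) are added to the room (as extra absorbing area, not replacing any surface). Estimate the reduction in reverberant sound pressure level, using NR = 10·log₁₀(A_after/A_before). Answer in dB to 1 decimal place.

A_before = Σ Sᵢαᵢ = 159.6*0.02 + 9.8*0.05 + 200.9*0.12 + 159.6*0.72 + 22.1*0.99 = 164.581 sabins.
Added absorption = 219.8 × 0.76 = 167.048 sabins.
A_after = 164.581 + 167.048 = 331.629 sabins.
NR = 10·log₁₀(331.629/164.581) = 3.0 dB.

3.0 dB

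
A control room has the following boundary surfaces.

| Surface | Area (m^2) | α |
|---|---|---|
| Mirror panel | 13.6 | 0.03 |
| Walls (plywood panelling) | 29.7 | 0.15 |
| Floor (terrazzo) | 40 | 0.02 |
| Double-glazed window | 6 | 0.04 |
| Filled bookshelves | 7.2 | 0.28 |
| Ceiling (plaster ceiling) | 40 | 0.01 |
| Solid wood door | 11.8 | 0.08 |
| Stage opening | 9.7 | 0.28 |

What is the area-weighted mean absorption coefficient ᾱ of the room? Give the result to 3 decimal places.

0.076

Total surface area S = 158.0 m^2.
A = 13.6×0.03 + 29.7×0.15 + 40×0.02 + 6×0.04 + 7.2×0.28 + 40×0.01 + 11.8×0.08 + 9.7×0.28 = 11.979 sabins.
ᾱ = A/S = 0.076.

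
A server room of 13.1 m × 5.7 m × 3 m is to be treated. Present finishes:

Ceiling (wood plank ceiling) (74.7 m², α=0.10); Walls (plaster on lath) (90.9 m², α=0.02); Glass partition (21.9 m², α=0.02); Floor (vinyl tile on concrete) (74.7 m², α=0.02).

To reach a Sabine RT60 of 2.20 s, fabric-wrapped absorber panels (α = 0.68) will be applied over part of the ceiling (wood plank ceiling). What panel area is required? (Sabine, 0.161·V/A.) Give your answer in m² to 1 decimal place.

Summing Sᵢαᵢ: 7.470 + 1.818 + 0.438 + 1.494 → A₁ = 11.220 sabins.
Required A₂ = 0.161·224.01/2.20 = 16.393 sabins.
ΔA needed = 16.393 − 11.220 = 5.173 sabins.
Each m² of panel replacing the ceiling (wood plank ceiling) adds (0.68 − 0.10) = 0.58 sabins.
Area = ΔA/Δα = 5.173/0.58 = 8.9 m².

8.9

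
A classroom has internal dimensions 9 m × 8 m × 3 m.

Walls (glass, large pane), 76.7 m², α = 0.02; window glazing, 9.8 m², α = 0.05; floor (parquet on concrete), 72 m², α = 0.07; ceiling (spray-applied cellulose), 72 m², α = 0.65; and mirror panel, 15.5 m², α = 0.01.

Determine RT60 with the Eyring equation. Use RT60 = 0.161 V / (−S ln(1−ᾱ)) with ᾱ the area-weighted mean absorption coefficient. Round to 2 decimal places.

0.57 s

S = Σ Sᵢ = 246.0 m².
Σ(Sᵢαᵢ) = 76.7·0.02 + 9.8·0.05 + 72·0.07 + 72·0.65 + 15.5·0.01 = 54.019.
ᾱ = 54.019 / 246.0 = 0.2196.
Eyring denominator: −S ln(1−ᾱ) = 60.995.
V = 9 × 8 × 3 = 216 m³.
RT60 = 0.161 × 216 / 60.995 = 0.57 s.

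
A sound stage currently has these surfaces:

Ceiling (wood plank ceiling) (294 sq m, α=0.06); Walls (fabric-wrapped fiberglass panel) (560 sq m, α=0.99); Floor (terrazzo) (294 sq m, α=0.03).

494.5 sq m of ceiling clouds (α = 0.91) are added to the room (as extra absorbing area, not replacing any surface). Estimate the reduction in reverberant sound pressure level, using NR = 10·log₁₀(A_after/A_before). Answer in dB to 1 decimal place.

2.5 dB

Equivalent absorption area: A_before = 294*0.06 + 560*0.99 + 294*0.03 = 580.860 sq m.
Added absorption = 494.5 × 0.91 = 449.995 sabins.
New total A_after = 1030.855 sabins.
Reduction = 10 log₁₀(A_after/A_before) = 10 log₁₀(1.7747) = 2.5 dB.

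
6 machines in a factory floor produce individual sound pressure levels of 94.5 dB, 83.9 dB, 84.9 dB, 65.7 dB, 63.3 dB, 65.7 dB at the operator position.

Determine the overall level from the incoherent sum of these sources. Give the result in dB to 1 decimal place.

95.3 dB

Converting to relative power and adding: 10^(94.5/10) + 10^(83.9/10) + 10^(84.9/10) + 10^(65.7/10) + 10^(63.3/10) + 10^(65.7/10) = 3.382e+09.
Combined level = 10 log₁₀(3.382e+09) = 95.3 dB.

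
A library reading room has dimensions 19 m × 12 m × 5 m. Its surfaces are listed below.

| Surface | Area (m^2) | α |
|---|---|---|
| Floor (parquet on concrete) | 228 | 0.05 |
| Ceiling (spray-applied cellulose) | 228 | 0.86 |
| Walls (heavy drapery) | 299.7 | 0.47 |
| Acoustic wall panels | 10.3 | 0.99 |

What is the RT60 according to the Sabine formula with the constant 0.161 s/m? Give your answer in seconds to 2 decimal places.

Summing Sᵢαᵢ: 11.400 + 196.080 + 140.859 + 10.197 → A = 358.536 sabins.
Room volume: 1140 m³.
RT60 = 0.161 · V / A = 0.161 × 1140 / 358.536 = 0.51 s.

0.51 s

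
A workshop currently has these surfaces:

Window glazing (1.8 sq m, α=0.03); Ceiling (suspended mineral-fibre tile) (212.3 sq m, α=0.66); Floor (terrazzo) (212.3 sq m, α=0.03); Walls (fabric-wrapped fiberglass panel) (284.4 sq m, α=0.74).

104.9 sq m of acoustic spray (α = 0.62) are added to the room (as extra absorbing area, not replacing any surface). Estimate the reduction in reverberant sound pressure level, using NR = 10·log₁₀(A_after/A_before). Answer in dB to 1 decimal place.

Summing Sᵢαᵢ: 0.054 + 140.118 + 6.369 + 210.456 → A_before = 356.997 sabins.
Treatment contributes 104.9·0.62 = 65.038 sabins.
A_after = 356.997 + 65.038 = 422.035 sabins.
Reduction = 10 log₁₀(A_after/A_before) = 10 log₁₀(1.1822) = 0.7 dB.

0.7 dB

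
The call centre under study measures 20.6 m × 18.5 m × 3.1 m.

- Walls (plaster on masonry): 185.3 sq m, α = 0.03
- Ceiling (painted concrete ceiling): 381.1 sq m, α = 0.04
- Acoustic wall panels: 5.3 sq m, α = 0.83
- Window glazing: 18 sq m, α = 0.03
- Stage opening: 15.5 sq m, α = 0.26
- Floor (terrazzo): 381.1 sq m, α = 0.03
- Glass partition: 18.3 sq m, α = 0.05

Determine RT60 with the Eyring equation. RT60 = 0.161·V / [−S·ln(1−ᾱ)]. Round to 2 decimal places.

4.42 sec

Total surface area S = 185.3 + 381.1 + 5.3 + 18 + 15.5 + 381.1 + 18.3 = 1004.6 sq m.
Absorption A = 185.3·0.03 + 381.1·0.04 + 5.3·0.83 + 18·0.03 + 15.5·0.26 + 381.1·0.03 + 18.3·0.05 = 42.120 sabins.
Mean coefficient ᾱ = A/S = 0.0419.
−S·ln(1−ᾱ) = −1004.6 × ln(1 − 0.0419) = 43.000.
V = 20.6 × 18.5 × 3.1 = 1181.41 m³.
T = 0.161·V/[−S·ln(1−ᾱ)] = 0.161·1181.41/43.000 = 4.42 s.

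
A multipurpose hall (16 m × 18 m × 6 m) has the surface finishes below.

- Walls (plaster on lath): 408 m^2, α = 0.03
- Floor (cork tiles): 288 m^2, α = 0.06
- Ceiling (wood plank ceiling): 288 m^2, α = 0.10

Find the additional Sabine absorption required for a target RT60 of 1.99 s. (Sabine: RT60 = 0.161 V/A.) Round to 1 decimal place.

Equivalent absorption area: A₁ = 408*0.03 + 288*0.06 + 288*0.10 = 58.320 m^2.
For T = 1.99 s, need A₂ = 0.161·V/T = 0.161·1728/1.99 = 139.803 sabins.
Additional absorption ΔA = 139.803 − 58.320 = 81.5 sabins.

81.5 sabins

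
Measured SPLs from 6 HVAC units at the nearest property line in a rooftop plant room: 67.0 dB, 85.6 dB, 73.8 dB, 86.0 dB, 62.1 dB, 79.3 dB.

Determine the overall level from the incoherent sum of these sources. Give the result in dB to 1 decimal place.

Sum in the linear (power) domain: Σ 10^(Lᵢ/10) = 10^(67.0/10) + 10^(85.6/10) + 10^(73.8/10) + 10^(86.0/10) + 10^(62.1/10) + 10^(79.3/10) = 8.769e+08.
Back to dB: 10·log₁₀ Σ = 89.4 dB.

89.4 dB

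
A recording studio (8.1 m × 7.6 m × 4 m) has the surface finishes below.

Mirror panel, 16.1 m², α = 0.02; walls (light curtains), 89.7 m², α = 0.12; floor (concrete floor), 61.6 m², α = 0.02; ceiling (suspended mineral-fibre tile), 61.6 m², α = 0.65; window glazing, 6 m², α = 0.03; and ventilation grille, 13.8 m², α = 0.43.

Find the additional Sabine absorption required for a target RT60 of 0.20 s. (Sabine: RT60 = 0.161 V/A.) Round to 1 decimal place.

A₁ = Σ Sᵢαᵢ = 16.1×0.02 + 89.7×0.12 + 61.6×0.02 + 61.6×0.65 + 6×0.03 + 13.8×0.43 = 58.472 sabins.
Target A₂ = 0.161·246.24/0.20 = 198.223 sabins (V = 246.24 m³).
Additional absorption ΔA = 198.223 − 58.472 = 139.8 sabins.

139.8 sabins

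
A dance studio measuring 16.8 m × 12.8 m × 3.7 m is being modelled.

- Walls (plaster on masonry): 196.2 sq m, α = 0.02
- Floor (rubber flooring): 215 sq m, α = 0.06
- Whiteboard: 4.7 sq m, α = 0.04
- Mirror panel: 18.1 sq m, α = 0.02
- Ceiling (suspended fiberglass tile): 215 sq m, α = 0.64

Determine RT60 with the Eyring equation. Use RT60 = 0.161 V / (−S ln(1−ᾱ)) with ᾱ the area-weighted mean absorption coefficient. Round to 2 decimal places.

S = Σ Sᵢ = 649.0 sq m.
Σ(Sᵢαᵢ) = 196.2·0.02 + 215·0.06 + 4.7·0.04 + 18.1·0.02 + 215·0.64 = 154.974.
ᾱ = 154.974 / 649.0 = 0.2388.
Eyring denominator: −S ln(1−ᾱ) = 177.086.
V = 16.8 × 12.8 × 3.7 = 795.648 m³.
RT60 = 0.161 × 795.648 / 177.086 = 0.72 s.

0.72 seconds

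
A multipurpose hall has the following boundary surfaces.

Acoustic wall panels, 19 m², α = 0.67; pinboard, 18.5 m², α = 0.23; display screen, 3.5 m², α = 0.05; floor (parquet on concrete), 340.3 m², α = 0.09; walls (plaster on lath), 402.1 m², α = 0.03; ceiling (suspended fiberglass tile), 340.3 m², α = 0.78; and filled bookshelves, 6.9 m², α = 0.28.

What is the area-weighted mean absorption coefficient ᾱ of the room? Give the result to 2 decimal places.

S = Σ Sᵢ = 19 + 18.5 + 3.5 + 340.3 + 402.1 + 340.3 + 6.9 = 1130.6 m².
Σ(Sᵢαᵢ) = 19·0.67 + 18.5·0.23 + 3.5·0.05 + 340.3·0.09 + 402.1·0.03 + 340.3·0.78 + 6.9·0.28 = 327.216.
ᾱ = 327.216 / 1130.6 = 0.29.

0.29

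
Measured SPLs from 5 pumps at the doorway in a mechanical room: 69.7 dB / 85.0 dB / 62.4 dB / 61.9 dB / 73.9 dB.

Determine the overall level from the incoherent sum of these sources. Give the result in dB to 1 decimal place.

Converting to relative power and adding: 10^(69.7/10) + 10^(85.0/10) + 10^(62.4/10) + 10^(61.9/10) + 10^(73.9/10) = 3.534e+08.
L_total = 10·log₁₀(3.534e+08) = 85.5 dB.

85.5 dB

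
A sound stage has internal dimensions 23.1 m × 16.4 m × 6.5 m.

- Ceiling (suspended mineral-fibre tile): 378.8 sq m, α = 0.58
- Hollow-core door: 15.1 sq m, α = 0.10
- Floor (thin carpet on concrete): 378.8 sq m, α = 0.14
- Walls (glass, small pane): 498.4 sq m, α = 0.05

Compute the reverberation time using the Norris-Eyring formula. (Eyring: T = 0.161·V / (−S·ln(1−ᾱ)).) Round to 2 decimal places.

1.16 s

S = Σ Sᵢ = 1271.1 sq m.
Σ(Sᵢαᵢ) = 378.8×0.58 + 15.1×0.10 + 378.8×0.14 + 498.4×0.05 = 299.166.
Mean coefficient ᾱ = A/S = 0.2354.
−S·ln(1−ᾱ) = −1271.1 × ln(1 − 0.2354) = 341.166.
V = 23.1 × 16.4 × 6.5 = 2462.46 m³.
T = 0.161·V/[−S·ln(1−ᾱ)] = 0.161·2462.46/341.166 = 1.16 s.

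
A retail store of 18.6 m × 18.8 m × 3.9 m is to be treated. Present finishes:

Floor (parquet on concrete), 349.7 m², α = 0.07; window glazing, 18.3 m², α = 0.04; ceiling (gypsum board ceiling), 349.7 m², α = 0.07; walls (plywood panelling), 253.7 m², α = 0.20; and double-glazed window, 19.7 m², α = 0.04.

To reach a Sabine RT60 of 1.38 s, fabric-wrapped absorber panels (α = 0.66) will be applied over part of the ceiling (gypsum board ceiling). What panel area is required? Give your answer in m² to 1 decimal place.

98.1

Total absorption A₁ = 349.7*0.07 + 18.3*0.04 + 349.7*0.07 + 253.7*0.20 + 19.7*0.04
  = 24.479 + 0.732 + 24.479 + 50.740 + 0.788 = 101.218 m² sabins.
V = 1363.752 m³. Target absorption A₂ = 0.161 × 1363.752 / 1.38 = 159.104 sabins.
Absorption to add: 159.104 − 101.218 = 57.886 sabins.
Each m² of panel replacing the ceiling (gypsum board ceiling) adds (0.66 − 0.07) = 0.59 sabins.
Area = ΔA/Δα = 57.886/0.59 = 98.1 m².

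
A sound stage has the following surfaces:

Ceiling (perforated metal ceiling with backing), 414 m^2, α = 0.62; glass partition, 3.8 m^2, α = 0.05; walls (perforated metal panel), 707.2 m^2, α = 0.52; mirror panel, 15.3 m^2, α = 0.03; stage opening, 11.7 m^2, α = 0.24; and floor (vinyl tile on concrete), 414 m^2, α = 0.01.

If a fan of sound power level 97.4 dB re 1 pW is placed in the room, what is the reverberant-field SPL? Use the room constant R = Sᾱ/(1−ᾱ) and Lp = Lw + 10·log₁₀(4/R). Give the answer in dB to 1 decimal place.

A = 632.021 sabins; S = 1566.0 m^2.
ᾱ = 0.4036, so room constant R = A/(1−ᾱ) = 1059.727 m^2.
Lp = Lw + 10 log₁₀(4/R) = 97.4 -24.23 = 73.2 dB.

73.2 dB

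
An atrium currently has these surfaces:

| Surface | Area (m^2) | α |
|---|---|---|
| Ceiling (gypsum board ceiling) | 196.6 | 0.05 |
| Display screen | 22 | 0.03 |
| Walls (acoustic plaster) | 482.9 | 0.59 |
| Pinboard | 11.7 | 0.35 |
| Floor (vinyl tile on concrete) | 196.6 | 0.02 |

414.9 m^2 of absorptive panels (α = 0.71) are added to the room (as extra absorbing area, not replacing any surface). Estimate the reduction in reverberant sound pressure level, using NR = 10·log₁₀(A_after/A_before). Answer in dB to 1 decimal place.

2.9 dB

Total absorption A_before = 196.6·0.05 + 22·0.03 + 482.9·0.59 + 11.7·0.35 + 196.6·0.02
  = 9.830 + 0.660 + 284.911 + 4.095 + 3.932 = 303.428 m^2 sabins.
Treatment contributes 414.9·0.71 = 294.579 sabins.
New total A_after = 598.007 sabins.
NR = 10·log₁₀(598.007/303.428) = 2.9 dB.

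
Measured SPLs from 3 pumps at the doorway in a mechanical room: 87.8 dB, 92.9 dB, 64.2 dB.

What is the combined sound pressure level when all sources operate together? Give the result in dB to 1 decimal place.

94.1 dB

Σ 10^(Lᵢ/10) = 2.555e+09.
L_total = 10·log₁₀(2.555e+09) = 94.1 dB.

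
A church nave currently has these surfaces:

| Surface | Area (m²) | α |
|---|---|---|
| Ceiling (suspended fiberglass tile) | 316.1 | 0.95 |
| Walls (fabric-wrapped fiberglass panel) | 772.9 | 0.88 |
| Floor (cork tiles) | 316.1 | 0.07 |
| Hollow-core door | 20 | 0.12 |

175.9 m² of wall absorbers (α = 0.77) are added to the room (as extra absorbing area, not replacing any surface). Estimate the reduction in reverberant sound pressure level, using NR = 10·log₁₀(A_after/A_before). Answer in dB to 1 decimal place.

0.5 dB

Equivalent absorption area: A_before = 316.1*0.95 + 772.9*0.88 + 316.1*0.07 + 20*0.12 = 1004.974 m².
Treatment contributes 175.9·0.77 = 135.443 sabins.
A_after = 1004.974 + 135.443 = 1140.417 sabins.
Reduction = 10 log₁₀(A_after/A_before) = 10 log₁₀(1.1348) = 0.5 dB.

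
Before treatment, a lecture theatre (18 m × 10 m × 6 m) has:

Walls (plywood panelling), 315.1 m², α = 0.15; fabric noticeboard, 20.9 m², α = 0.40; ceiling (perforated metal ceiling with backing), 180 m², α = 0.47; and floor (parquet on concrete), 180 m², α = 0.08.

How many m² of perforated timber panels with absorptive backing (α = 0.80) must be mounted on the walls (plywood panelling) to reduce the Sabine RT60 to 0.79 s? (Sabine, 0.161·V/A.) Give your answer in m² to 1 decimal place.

Total absorption A₁ = 315.1·0.15 + 20.9·0.40 + 180·0.47 + 180·0.08
  = 47.265 + 8.360 + 84.600 + 14.400 = 154.625 m² sabins.
V = 1080 m³. Target absorption A₂ = 0.161 × 1080 / 0.79 = 220.101 sabins.
Absorption to add: 220.101 − 154.625 = 65.476 sabins.
Each m² of panel replacing the walls (plywood panelling) adds (0.80 − 0.15) = 0.65 sabins.
Panel area = 65.476 / 0.65 = 100.7 m².

100.7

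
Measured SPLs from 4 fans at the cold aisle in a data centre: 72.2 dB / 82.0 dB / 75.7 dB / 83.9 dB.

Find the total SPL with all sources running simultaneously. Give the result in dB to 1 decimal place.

Converting to relative power and adding: 10^(72.2/10) + 10^(82.0/10) + 10^(75.7/10) + 10^(83.9/10) = 4.577e+08.
Back to dB: 10·log₁₀ Σ = 86.6 dB.

86.6 dB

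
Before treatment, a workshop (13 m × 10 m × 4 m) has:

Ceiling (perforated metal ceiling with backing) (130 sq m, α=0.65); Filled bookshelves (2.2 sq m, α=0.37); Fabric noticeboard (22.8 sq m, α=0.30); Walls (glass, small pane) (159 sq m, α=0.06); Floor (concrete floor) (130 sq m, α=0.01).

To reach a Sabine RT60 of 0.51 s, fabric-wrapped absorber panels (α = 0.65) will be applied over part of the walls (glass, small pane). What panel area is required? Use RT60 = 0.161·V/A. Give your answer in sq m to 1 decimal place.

Summing Sᵢαᵢ: 84.500 + 0.814 + 6.840 + 9.540 + 1.300 → A₁ = 102.994 sabins.
V = 520 m³. Target absorption A₂ = 0.161 × 520 / 0.51 = 164.157 sabins.
ΔA needed = 164.157 − 102.994 = 61.163 sabins.
Each sq m of panel replacing the walls (glass, small pane) adds (0.65 − 0.06) = 0.59 sabins.
Area = ΔA/Δα = 61.163/0.59 = 103.7 sq m.

103.7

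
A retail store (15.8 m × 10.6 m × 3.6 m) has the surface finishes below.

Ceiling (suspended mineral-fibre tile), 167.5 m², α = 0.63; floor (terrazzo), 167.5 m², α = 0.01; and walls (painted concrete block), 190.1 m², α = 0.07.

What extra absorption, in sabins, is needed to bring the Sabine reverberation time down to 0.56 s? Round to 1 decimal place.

52.8 sabins

Summing Sᵢαᵢ: 105.525 + 1.675 + 13.307 → A₁ = 120.507 sabins.
For T = 0.56 s, need A₂ = 0.161·V/T = 0.161·602.928/0.56 = 173.342 sabins.
ΔA = A₂ − A₁ = 173.342 − 120.507 = 52.8 sabins.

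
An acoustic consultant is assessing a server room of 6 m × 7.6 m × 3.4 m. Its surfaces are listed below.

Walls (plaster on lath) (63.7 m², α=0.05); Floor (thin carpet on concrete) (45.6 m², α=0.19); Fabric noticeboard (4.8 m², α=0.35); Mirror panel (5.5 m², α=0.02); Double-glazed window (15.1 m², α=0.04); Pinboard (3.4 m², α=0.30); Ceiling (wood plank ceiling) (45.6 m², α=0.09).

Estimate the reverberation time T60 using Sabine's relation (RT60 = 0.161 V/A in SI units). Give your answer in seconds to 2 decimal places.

Summing Sᵢαᵢ: 3.185 + 8.664 + 1.680 + 0.110 + 0.604 + 1.020 + 4.104 → A = 19.367 sabins.
V = 6·7.6·3.4 = 155.04 m³.
T = 0.161 V/A = 0.161·155.04/19.367 = 1.29 s.

1.29 seconds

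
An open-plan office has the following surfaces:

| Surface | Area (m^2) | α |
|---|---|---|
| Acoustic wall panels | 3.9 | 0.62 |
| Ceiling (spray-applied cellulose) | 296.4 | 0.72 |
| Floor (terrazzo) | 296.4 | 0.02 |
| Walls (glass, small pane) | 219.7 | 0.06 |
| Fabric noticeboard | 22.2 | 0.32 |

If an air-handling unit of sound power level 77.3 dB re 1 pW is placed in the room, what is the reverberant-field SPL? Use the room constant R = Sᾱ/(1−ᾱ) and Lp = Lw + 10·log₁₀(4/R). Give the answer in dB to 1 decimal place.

58.0 dB

Σ(Sᵢαᵢ) = 3.9×0.62 + 296.4×0.72 + 296.4×0.02 + 219.7×0.06 + 22.2×0.32 = 242.040; total area S = 838.6 m^2.
ᾱ = 0.2886, so room constant R = A/(1−ᾱ) = 340.231 m^2.
Lp = Lw + 10 log₁₀(4/R) = 77.3 -19.30 = 58.0 dB.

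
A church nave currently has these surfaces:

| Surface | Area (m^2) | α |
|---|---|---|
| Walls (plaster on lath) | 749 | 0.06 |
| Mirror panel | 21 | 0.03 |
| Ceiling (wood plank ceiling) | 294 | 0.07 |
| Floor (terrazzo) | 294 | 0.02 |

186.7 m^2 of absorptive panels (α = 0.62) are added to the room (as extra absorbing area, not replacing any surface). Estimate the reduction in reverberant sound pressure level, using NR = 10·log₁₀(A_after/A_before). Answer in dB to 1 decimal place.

A_before = Σ Sᵢαᵢ = 749*0.06 + 21*0.03 + 294*0.07 + 294*0.02 = 72.030 sabins.
Added absorption = 186.7 × 0.62 = 115.754 sabins.
A_after = 72.030 + 115.754 = 187.784 sabins.
NR = 10·log₁₀(187.784/72.030) = 4.2 dB.

4.2 dB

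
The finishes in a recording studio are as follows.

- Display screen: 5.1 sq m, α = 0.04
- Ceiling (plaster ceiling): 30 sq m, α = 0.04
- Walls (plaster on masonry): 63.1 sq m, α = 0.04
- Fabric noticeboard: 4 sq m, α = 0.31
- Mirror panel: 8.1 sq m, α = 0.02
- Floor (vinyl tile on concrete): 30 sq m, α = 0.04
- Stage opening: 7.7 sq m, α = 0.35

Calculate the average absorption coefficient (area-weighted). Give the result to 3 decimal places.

S = Σ Sᵢ = 5.1 + 30 + 63.1 + 4 + 8.1 + 30 + 7.7 = 148.0 sq m.
A = 5.1×0.04 + 30×0.04 + 63.1×0.04 + 4×0.31 + 8.1×0.02 + 30×0.04 + 7.7×0.35 = 9.225 sabins.
ᾱ = 9.225 / 148.0 = 0.062.

0.062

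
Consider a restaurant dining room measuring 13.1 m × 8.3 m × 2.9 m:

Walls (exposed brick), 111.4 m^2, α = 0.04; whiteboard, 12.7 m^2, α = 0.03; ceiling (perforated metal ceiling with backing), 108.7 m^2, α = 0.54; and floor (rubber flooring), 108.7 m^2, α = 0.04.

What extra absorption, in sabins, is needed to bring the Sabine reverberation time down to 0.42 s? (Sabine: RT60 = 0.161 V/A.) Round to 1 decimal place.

53.0 sabins

A₁ = Σ Sᵢαᵢ = 111.4*0.04 + 12.7*0.03 + 108.7*0.54 + 108.7*0.04 = 67.883 sabins.
Target A₂ = 0.161·315.317/0.42 = 120.872 sabins (V = 315.317 m³).
Shortfall: 120.872 − 67.883 = 53.0 sabins.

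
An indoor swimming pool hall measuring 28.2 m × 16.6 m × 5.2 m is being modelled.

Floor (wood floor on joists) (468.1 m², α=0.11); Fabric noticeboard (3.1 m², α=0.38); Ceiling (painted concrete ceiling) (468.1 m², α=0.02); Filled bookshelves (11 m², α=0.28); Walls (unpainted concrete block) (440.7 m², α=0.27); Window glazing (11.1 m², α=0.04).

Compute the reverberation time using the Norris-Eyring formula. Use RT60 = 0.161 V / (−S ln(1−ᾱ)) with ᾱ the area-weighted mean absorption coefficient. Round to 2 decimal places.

1.98 seconds

S = Σ Sᵢ = 1402.1 m².
Absorption A = 468.1·0.11 + 3.1·0.38 + 468.1·0.02 + 11·0.28 + 440.7·0.27 + 11.1·0.04 = 184.544 sabins.
ᾱ = 184.544 / 1402.1 = 0.1316.
Eyring denominator: −S ln(1−ᾱ) = 197.840.
V = 28.2 × 16.6 × 5.2 = 2434.224 m³.
RT60 = 0.161 × 2434.224 / 197.840 = 1.98 s.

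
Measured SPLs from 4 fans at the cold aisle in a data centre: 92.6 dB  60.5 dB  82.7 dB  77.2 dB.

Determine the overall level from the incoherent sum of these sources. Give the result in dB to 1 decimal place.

93.1 dB

Σ 10^(Lᵢ/10) = 2.06e+09.
L_total = 10·log₁₀(2.06e+09) = 93.1 dB.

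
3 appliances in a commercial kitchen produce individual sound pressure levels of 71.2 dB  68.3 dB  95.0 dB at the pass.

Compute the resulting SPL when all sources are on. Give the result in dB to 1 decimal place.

95.0 dB

Sum in the linear (power) domain: Σ 10^(Lᵢ/10) = 10^(71.2/10) + 10^(68.3/10) + 10^(95.0/10) = 3.182e+09.
Back to dB: 10·log₁₀ Σ = 95.0 dB.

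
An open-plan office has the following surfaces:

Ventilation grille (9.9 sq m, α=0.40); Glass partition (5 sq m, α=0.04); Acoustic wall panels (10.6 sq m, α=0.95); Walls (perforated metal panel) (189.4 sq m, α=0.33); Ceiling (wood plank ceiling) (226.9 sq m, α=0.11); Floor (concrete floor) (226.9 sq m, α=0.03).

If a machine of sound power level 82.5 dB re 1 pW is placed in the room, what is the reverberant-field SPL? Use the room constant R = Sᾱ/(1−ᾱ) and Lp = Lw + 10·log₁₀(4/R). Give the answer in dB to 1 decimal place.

Σ(Sᵢαᵢ) = 9.9×0.40 + 5×0.04 + 10.6×0.95 + 189.4×0.33 + 226.9×0.11 + 226.9×0.03 = 108.498; total area S = 668.7 sq m.
ᾱ = 108.498/668.7 = 0.1623; R = Sᾱ/(1−ᾱ) = 108.498/(1−0.1623) = 129.519 sq m.
Lp = 82.5 + 10·log₁₀(4/129.519) = 82.5 + (-15.10) = 67.4 dB.

67.4 dB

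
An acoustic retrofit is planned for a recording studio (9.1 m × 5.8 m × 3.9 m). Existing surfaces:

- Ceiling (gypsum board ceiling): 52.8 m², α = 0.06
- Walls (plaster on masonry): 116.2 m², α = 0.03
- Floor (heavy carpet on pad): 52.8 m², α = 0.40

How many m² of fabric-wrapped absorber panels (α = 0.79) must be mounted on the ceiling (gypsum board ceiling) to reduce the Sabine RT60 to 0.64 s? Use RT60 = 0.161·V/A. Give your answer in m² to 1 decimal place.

32.9

A₁ = Σ Sᵢαᵢ = 52.8·0.06 + 116.2·0.03 + 52.8·0.40 = 27.774 sabins.
Required A₂ = 0.161·205.842/0.64 = 51.782 sabins.
Absorption to add: 51.782 − 27.774 = 24.008 sabins.
Net gain per m²: Δα = 0.79 − 0.06 = 0.73.
Panel area = 24.008 / 0.73 = 32.9 m².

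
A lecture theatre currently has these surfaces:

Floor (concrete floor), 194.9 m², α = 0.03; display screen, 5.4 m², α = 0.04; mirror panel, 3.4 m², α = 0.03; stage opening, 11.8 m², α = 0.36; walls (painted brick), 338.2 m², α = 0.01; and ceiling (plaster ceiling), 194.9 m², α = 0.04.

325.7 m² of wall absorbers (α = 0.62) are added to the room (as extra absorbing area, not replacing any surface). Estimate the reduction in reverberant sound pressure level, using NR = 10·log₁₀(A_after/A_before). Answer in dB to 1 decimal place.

Total absorption A_before = 194.9×0.03 + 5.4×0.04 + 3.4×0.03 + 11.8×0.36 + 338.2×0.01 + 194.9×0.04
  = 5.847 + 0.216 + 0.102 + 4.248 + 3.382 + 7.796 = 21.591 m² sabins.
Added absorption = 325.7 × 0.62 = 201.934 sabins.
New total A_after = 223.525 sabins.
NR = 10·log₁₀(223.525/21.591) = 10.2 dB.

10.2 dB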